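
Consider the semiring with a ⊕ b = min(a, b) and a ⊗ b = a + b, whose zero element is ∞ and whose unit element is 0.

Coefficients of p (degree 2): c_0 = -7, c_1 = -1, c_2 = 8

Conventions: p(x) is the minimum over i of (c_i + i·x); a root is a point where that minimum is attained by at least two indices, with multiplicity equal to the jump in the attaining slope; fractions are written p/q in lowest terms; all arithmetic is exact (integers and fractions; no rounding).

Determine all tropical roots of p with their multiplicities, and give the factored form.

hull edge (i=0, c=-7) to (i=1, c=-1): slope 6, span 1
hull edge (i=1, c=-1) to (i=2, c=8): slope 9, span 1
Factored form: p(x) = 8 ⊗ (x ⊕ (-9)) ⊗ (x ⊕ (-6))
Answer: roots = -9 (mult 1), -6 (mult 1)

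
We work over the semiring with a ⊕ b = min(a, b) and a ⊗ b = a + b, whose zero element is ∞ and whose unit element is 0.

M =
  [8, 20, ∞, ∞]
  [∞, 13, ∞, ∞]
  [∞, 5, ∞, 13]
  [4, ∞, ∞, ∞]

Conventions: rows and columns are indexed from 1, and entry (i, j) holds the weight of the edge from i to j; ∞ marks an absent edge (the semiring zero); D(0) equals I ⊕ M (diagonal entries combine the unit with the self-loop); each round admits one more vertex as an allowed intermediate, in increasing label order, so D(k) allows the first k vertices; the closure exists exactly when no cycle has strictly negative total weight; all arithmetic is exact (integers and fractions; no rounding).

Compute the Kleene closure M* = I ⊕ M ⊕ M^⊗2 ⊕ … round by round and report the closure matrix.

D(0):
  [0, 20, ∞, ∞]
  [∞, 0, ∞, ∞]
  [∞, 5, 0, 13]
  [4, ∞, ∞, 0]
D(1):
  [0, 20, ∞, ∞]
  [∞, 0, ∞, ∞]
  [∞, 5, 0, 13]
  [4, 24, ∞, 0]
D(2):
  [0, 20, ∞, ∞]
  [∞, 0, ∞, ∞]
  [∞, 5, 0, 13]
  [4, 24, ∞, 0]
D(3):
  [0, 20, ∞, ∞]
  [∞, 0, ∞, ∞]
  [∞, 5, 0, 13]
  [4, 24, ∞, 0]
D(4):
  [0, 20, ∞, ∞]
  [∞, 0, ∞, ∞]
  [17, 5, 0, 13]
  [4, 24, ∞, 0]
Answer: M* = [[0, 20, ∞, ∞], [∞, 0, ∞, ∞], [17, 5, 0, 13], [4, 24, ∞, 0]]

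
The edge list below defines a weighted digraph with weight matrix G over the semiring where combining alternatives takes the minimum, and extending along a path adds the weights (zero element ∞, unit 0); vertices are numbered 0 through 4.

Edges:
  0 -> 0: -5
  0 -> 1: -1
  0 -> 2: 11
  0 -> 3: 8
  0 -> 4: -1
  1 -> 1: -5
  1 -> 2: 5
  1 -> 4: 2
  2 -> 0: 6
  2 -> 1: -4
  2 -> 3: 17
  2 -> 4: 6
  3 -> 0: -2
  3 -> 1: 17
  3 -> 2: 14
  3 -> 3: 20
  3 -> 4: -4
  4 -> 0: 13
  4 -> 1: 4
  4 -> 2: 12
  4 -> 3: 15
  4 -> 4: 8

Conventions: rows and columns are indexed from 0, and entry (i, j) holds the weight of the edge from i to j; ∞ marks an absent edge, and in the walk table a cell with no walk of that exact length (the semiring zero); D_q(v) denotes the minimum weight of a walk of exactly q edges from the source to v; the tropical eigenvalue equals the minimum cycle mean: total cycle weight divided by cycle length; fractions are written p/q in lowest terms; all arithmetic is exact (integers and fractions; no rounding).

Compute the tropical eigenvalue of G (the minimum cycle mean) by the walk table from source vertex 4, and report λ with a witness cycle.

q=0: [∞, ∞, ∞, ∞, 0]
q=1: [13, 4, 12, 15, 8]
q=2: [8, -1, 9, 21, 6]
q=3: [3, -6, 4, 16, 1]
q=4: [-2, -11, -1, 11, -4]
q=5: [-7, -16, -6, 6, -9]
Optimal cycle mean attained by: cycle 0->0, total (-5), length 1.
Answer: λ = -5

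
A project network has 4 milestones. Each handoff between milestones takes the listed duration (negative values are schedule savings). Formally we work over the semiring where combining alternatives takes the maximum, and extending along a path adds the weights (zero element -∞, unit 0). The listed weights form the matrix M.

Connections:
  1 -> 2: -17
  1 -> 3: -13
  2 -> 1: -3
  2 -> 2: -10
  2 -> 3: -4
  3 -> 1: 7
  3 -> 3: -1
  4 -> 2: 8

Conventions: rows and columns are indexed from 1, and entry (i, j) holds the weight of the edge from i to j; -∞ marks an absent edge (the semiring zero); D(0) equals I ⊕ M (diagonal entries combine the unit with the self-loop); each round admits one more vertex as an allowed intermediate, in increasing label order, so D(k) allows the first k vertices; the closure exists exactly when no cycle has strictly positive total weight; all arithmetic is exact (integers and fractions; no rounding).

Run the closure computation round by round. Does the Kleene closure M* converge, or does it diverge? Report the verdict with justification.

D(0):
  [0, -17, -13, -∞]
  [-3, 0, -4, -∞]
  [7, -∞, 0, -∞]
  [-∞, 8, -∞, 0]
D(1):
  [0, -17, -13, -∞]
  [-3, 0, -4, -∞]
  [7, -10, 0, -∞]
  [-∞, 8, -∞, 0]
D(2):
  [0, -17, -13, -∞]
  [-3, 0, -4, -∞]
  [7, -10, 0, -∞]
  [5, 8, 4, 0]
D(3):
  [0, -17, -13, -∞]
  [3, 0, -4, -∞]
  [7, -10, 0, -∞]
  [11, 8, 4, 0]
D(4):
  [0, -17, -13, -∞]
  [3, 0, -4, -∞]
  [7, -10, 0, -∞]
  [11, 8, 4, 0]
Key observation: every diagonal entry stays at the unit through all rounds, so no improving cycle exists.
Answer: CONVERGES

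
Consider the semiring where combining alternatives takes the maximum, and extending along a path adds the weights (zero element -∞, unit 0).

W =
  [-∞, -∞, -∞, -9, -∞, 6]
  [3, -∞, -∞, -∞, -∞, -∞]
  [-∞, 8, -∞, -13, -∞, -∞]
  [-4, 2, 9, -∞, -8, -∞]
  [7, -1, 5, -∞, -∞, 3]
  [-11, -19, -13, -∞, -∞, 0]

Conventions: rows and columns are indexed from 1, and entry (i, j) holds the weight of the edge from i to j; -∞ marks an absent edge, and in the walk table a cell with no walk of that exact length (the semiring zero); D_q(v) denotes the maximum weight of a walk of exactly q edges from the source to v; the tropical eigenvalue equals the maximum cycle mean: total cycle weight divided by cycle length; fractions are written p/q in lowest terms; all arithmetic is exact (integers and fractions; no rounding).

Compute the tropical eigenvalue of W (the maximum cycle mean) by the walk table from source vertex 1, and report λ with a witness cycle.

q=0: [0, -∞, -∞, -∞, -∞, -∞]
q=1: [-∞, -∞, -∞, -9, -∞, 6]
q=2: [-5, -7, 0, -∞, -17, 6]
q=3: [-4, 8, -7, -13, -∞, 6]
q=4: [11, 1, -4, -13, -21, 6]
q=5: [4, 4, -4, 2, -21, 17]
q=6: [7, 4, 11, -5, -6, 17]
Optimal cycle mean attained by: cycle 1->4->3->2->1, total (-9) + 9 + 8 + 3, length 4.
Answer: λ = 11/4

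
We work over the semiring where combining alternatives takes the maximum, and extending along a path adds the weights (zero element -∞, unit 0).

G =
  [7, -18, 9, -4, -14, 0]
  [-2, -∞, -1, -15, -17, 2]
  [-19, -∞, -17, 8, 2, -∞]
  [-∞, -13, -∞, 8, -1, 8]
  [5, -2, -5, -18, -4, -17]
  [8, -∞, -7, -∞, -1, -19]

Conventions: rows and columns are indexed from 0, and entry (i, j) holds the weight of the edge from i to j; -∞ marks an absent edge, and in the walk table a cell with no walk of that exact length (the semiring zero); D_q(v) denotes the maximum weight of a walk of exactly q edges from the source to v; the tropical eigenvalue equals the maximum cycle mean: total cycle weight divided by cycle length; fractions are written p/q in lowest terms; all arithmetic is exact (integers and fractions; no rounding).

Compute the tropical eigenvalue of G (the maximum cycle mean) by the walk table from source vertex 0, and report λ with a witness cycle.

q=0: [0, -∞, -∞, -∞, -∞, -∞]
q=1: [7, -18, 9, -4, -14, 0]
q=2: [14, -11, 16, 17, 11, 7]
q=3: [21, 9, 23, 25, 18, 25]
q=4: [33, 16, 30, 33, 25, 33]
q=5: [41, 23, 42, 41, 32, 41]
q=6: [49, 30, 50, 50, 44, 49]
Optimal cycle mean attained by: cycle 0->2->3->5->0, total 9 + 8 + 8 + 8, length 4.
Answer: λ = 33/4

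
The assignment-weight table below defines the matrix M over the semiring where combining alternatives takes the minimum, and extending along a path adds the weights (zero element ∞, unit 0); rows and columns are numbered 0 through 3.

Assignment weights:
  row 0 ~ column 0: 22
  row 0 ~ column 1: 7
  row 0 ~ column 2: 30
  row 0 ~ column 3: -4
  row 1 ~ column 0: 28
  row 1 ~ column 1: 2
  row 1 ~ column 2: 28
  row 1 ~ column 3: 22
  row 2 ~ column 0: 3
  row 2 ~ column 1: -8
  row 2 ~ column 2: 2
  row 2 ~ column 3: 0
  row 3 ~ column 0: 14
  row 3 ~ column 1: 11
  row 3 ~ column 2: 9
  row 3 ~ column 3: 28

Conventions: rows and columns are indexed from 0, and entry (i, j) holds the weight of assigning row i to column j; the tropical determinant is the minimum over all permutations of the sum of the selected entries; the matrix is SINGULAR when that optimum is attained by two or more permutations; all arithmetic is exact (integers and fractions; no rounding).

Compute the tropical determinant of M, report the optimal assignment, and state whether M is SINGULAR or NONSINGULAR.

σ = (0, 1, 2, 3): 22 + 2 + 2 + 28 = 54
σ = (0, 1, 3, 2): 22 + 2 + 0 + 9 = 33
σ = (0, 2, 1, 3): 22 + 28 + (-8) + 28 = 70
σ = (0, 2, 3, 1): 22 + 28 + 0 + 11 = 61
σ = (0, 3, 1, 2): 22 + 22 + (-8) + 9 = 45
σ = (0, 3, 2, 1): 22 + 22 + 2 + 11 = 57
σ = (1, 0, 2, 3): 7 + 28 + 2 + 28 = 65
σ = (1, 0, 3, 2): 7 + 28 + 0 + 9 = 44
σ = (1, 2, 0, 3): 7 + 28 + 3 + 28 = 66
σ = (1, 2, 3, 0): 7 + 28 + 0 + 14 = 49
σ = (1, 3, 0, 2): 7 + 22 + 3 + 9 = 41
σ = (1, 3, 2, 0): 7 + 22 + 2 + 14 = 45
σ = (2, 0, 1, 3): 30 + 28 + (-8) + 28 = 78
σ = (2, 0, 3, 1): 30 + 28 + 0 + 11 = 69
σ = (2, 1, 0, 3): 30 + 2 + 3 + 28 = 63
σ = (2, 1, 3, 0): 30 + 2 + 0 + 14 = 46
σ = (2, 3, 0, 1): 30 + 22 + 3 + 11 = 66
σ = (2, 3, 1, 0): 30 + 22 + (-8) + 14 = 58
σ = (3, 0, 1, 2): (-4) + 28 + (-8) + 9 = 25
σ = (3, 0, 2, 1): (-4) + 28 + 2 + 11 = 37
σ = (3, 1, 0, 2): (-4) + 2 + 3 + 9 = 10
σ = (3, 1, 2, 0): (-4) + 2 + 2 + 14 = 14
σ = (3, 2, 0, 1): (-4) + 28 + 3 + 11 = 38
σ = (3, 2, 1, 0): (-4) + 28 + (-8) + 14 = 30
Optimal value attained by: σ = (3, 1, 0, 2).
Answer: det⊕(M) = 10; verdict: NONSINGULAR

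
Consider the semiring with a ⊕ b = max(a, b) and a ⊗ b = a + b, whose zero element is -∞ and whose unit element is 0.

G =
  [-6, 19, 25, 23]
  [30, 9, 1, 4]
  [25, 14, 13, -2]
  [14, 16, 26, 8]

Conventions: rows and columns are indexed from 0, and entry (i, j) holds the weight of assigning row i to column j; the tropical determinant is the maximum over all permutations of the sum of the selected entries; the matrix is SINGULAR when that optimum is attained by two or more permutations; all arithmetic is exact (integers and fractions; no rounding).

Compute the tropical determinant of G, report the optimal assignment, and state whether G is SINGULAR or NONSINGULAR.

σ = (0, 1, 2, 3): (-6) + 9 + 13 + 8 = 24
σ = (0, 1, 3, 2): (-6) + 9 + (-2) + 26 = 27
σ = (0, 2, 1, 3): (-6) + 1 + 14 + 8 = 17
σ = (0, 2, 3, 1): (-6) + 1 + (-2) + 16 = 9
σ = (0, 3, 1, 2): (-6) + 4 + 14 + 26 = 38
σ = (0, 3, 2, 1): (-6) + 4 + 13 + 16 = 27
σ = (1, 0, 2, 3): 19 + 30 + 13 + 8 = 70
σ = (1, 0, 3, 2): 19 + 30 + (-2) + 26 = 73
σ = (1, 2, 0, 3): 19 + 1 + 25 + 8 = 53
σ = (1, 2, 3, 0): 19 + 1 + (-2) + 14 = 32
σ = (1, 3, 0, 2): 19 + 4 + 25 + 26 = 74
σ = (1, 3, 2, 0): 19 + 4 + 13 + 14 = 50
σ = (2, 0, 1, 3): 25 + 30 + 14 + 8 = 77
σ = (2, 0, 3, 1): 25 + 30 + (-2) + 16 = 69
σ = (2, 1, 0, 3): 25 + 9 + 25 + 8 = 67
σ = (2, 1, 3, 0): 25 + 9 + (-2) + 14 = 46
σ = (2, 3, 0, 1): 25 + 4 + 25 + 16 = 70
σ = (2, 3, 1, 0): 25 + 4 + 14 + 14 = 57
σ = (3, 0, 1, 2): 23 + 30 + 14 + 26 = 93
σ = (3, 0, 2, 1): 23 + 30 + 13 + 16 = 82
σ = (3, 1, 0, 2): 23 + 9 + 25 + 26 = 83
σ = (3, 1, 2, 0): 23 + 9 + 13 + 14 = 59
σ = (3, 2, 0, 1): 23 + 1 + 25 + 16 = 65
σ = (3, 2, 1, 0): 23 + 1 + 14 + 14 = 52
Optimal value attained by: σ = (3, 0, 1, 2).
Answer: det⊕(G) = 93; verdict: NONSINGULAR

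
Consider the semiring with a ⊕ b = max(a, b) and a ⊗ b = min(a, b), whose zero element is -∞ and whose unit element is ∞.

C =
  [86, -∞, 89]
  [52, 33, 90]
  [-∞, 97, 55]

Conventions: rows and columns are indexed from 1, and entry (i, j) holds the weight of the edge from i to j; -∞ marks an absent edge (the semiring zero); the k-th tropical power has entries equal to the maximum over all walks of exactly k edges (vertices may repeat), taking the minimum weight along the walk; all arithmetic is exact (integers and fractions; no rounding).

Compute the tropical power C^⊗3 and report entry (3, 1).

C^⊗2:
  [86, 89, 86]
  [52, 90, 55]
  [52, 55, 90]
C^⊗3:
  [86, 86, 89]
  [52, 55, 90]
  [52, 90, 55]
Key observation: the optimum is the walk 3->2->1->1, with weight 97 min 52 min 86 = 52.
Optimal value attained by: walk 3->2->1->1.
Answer: (C^⊗3)[3][1] = 52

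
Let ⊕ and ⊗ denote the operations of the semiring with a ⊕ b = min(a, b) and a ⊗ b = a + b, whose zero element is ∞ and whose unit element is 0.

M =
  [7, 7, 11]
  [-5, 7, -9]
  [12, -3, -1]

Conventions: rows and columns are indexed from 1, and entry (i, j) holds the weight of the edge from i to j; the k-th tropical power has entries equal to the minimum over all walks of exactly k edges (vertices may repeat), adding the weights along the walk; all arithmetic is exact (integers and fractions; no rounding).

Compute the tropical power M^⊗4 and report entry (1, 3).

M^⊗2:
  [2, 8, -2]
  [2, -12, -10]
  [-8, -4, -12]
M^⊗3:
  [3, -5, -3]
  [-17, -13, -21]
  [-9, -15, -13]
M^⊗4:
  [-10, -6, -14]
  [-18, -24, -22]
  [-20, -16, -24]
Key observation: the optimum is the walk 1->2->3->2->3, with weight 7 + (-9) + (-3) + (-9) = -14.
Optimal value attained by: walk 1->2->3->2->3.
Answer: (M^⊗4)[1][3] = -14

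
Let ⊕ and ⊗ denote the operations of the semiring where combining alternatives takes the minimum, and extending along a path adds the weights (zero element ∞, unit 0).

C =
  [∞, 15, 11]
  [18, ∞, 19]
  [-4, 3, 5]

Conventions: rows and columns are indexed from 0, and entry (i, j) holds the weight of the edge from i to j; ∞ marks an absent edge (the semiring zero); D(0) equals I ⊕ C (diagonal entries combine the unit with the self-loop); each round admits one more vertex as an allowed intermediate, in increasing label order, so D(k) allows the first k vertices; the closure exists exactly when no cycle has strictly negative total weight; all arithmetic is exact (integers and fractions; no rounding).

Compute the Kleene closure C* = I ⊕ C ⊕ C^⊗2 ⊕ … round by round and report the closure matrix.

D(0):
  [0, 15, 11]
  [18, 0, 19]
  [-4, 3, 0]
D(1):
  [0, 15, 11]
  [18, 0, 19]
  [-4, 3, 0]
D(2):
  [0, 15, 11]
  [18, 0, 19]
  [-4, 3, 0]
D(3):
  [0, 14, 11]
  [15, 0, 19]
  [-4, 3, 0]
Answer: C* = [[0, 14, 11], [15, 0, 19], [-4, 3, 0]]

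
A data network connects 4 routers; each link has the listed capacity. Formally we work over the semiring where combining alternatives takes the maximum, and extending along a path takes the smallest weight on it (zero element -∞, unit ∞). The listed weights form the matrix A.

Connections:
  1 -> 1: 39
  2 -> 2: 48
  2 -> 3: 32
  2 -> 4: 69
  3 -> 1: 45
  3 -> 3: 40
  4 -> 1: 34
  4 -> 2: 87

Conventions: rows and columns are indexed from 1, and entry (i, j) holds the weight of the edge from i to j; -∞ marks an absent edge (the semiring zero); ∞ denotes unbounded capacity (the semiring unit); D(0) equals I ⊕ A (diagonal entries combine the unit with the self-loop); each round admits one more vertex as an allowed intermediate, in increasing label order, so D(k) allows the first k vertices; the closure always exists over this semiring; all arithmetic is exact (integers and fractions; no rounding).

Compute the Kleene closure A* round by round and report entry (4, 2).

D(0):
  [∞, -∞, -∞, -∞]
  [-∞, ∞, 32, 69]
  [45, -∞, ∞, -∞]
  [34, 87, -∞, ∞]
D(1):
  [∞, -∞, -∞, -∞]
  [-∞, ∞, 32, 69]
  [45, -∞, ∞, -∞]
  [34, 87, -∞, ∞]
D(2):
  [∞, -∞, -∞, -∞]
  [-∞, ∞, 32, 69]
  [45, -∞, ∞, -∞]
  [34, 87, 32, ∞]
D(3):
  [∞, -∞, -∞, -∞]
  [32, ∞, 32, 69]
  [45, -∞, ∞, -∞]
  [34, 87, 32, ∞]
D(4):
  [∞, -∞, -∞, -∞]
  [34, ∞, 32, 69]
  [45, -∞, ∞, -∞]
  [34, 87, 32, ∞]
Answer: A*[4][2] = 87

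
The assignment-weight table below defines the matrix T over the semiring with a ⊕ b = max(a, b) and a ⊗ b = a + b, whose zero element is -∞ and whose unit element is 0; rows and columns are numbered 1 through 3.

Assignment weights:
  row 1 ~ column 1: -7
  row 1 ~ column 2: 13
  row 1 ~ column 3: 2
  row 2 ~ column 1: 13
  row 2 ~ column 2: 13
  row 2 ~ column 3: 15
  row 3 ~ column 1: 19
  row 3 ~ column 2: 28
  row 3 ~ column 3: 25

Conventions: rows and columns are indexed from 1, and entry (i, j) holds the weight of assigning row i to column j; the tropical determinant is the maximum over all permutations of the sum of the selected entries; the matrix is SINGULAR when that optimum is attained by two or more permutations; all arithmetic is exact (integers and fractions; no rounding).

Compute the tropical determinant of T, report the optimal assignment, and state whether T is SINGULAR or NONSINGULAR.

σ = (1, 2, 3): (-7) + 13 + 25 = 31
σ = (1, 3, 2): (-7) + 15 + 28 = 36
σ = (2, 1, 3): 13 + 13 + 25 = 51
σ = (2, 3, 1): 13 + 15 + 19 = 47
σ = (3, 1, 2): 2 + 13 + 28 = 43
σ = (3, 2, 1): 2 + 13 + 19 = 34
Optimal value attained by: σ = (2, 1, 3).
Answer: det⊕(T) = 51; verdict: NONSINGULAR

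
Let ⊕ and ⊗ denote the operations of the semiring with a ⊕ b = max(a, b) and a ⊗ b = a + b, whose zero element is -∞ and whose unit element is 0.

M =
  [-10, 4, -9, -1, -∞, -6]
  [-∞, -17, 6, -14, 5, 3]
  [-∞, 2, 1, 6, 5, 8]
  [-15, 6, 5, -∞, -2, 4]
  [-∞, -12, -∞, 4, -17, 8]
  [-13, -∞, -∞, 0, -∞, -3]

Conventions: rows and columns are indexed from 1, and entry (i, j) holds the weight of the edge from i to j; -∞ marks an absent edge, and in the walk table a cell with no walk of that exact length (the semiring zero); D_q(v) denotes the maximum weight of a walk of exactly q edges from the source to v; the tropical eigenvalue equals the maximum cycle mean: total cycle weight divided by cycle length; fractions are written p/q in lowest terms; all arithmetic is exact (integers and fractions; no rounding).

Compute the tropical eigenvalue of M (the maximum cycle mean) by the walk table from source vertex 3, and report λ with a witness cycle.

q=0: [-∞, -∞, 0, -∞, -∞, -∞]
q=1: [-∞, 2, 1, 6, 5, 8]
q=2: [-5, 12, 11, 9, 7, 13]
q=3: [0, 15, 18, 17, 17, 19]
q=4: [6, 23, 22, 24, 23, 26]
q=5: [13, 30, 29, 28, 28, 31]
q=6: [18, 34, 36, 35, 35, 37]
Optimal cycle mean attained by: cycle 2->3->4->2, total 6 + 6 + 6, length 3.
Answer: λ = 6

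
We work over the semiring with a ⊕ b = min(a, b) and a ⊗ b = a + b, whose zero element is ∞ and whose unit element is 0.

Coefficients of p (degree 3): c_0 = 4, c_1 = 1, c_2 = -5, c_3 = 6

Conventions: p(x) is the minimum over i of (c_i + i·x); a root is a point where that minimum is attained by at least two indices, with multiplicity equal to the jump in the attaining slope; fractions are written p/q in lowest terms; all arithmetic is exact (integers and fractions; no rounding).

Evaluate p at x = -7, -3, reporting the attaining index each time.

p(-7) = min(4+0·(-7)=4, 1+1·(-7)=-6, -5+2·(-7)=-19, 6+3·(-7)=-15) = -19 (attained by i=2)
p(-3) = min(4+0·(-3)=4, 1+1·(-3)=-2, -5+2·(-3)=-11, 6+3·(-3)=-3) = -11 (attained by i=2)
Answer: p(-7) = -19; p(-3) = -11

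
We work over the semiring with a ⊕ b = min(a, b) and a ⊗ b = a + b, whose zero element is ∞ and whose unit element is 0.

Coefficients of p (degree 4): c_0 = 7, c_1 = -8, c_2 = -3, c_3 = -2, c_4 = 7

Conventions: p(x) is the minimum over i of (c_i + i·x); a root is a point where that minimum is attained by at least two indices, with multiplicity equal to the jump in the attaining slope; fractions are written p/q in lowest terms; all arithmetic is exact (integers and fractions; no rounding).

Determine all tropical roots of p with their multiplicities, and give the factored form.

hull edge (i=0, c=7) to (i=1, c=-8): slope -15, span 1
hull edge (i=1, c=-8) to (i=3, c=-2): slope 3, span 2
hull edge (i=3, c=-2) to (i=4, c=7): slope 9, span 1
Factored form: p(x) = 7 ⊗ (x ⊕ (-9)) ⊗ (x ⊕ (-3)) ⊗ (x ⊕ (-3)) ⊗ (x ⊕ 15)
Answer: roots = -9 (mult 1), -3 (mult 2), 15 (mult 1)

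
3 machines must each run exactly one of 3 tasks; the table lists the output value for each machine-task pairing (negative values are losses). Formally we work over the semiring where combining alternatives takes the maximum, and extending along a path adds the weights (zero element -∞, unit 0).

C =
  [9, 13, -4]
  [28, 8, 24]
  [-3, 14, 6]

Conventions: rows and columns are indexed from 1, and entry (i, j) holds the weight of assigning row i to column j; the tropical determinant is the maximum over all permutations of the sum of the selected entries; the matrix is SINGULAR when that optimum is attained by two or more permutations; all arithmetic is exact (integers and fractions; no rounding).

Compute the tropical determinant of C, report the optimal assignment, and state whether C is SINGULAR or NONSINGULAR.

σ = (1, 2, 3): 9 + 8 + 6 = 23
σ = (1, 3, 2): 9 + 24 + 14 = 47
σ = (2, 1, 3): 13 + 28 + 6 = 47
σ = (2, 3, 1): 13 + 24 + (-3) = 34
σ = (3, 1, 2): (-4) + 28 + 14 = 38
σ = (3, 2, 1): (-4) + 8 + (-3) = 1
Optimal value attained by: σ = (1, 3, 2).
Answer: det⊕(C) = 47; verdict: SINGULAR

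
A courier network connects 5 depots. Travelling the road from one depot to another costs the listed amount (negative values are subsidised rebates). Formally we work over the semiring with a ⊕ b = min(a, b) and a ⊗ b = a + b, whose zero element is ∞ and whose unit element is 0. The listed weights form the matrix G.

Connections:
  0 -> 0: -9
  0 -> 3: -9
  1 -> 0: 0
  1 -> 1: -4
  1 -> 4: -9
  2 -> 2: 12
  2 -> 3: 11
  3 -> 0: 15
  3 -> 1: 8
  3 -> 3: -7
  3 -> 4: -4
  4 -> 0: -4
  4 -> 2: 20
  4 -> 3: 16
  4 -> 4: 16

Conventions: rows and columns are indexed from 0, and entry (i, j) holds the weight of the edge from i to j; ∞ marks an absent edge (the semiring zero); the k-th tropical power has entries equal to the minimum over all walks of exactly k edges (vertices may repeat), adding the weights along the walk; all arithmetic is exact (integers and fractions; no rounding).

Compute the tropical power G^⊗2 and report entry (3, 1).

G^⊗2:
  [-18, -1, ∞, -18, -13]
  [-13, -8, 11, -9, -13]
  [26, 19, 24, 4, 7]
  [-8, 1, 16, -14, -11]
  [-13, 24, 32, -13, 12]
Key observation: the optimum is the walk 3->3->1, with weight (-7) + 8 = 1.
Optimal value attained by: walk 3->3->1.
Answer: (G^⊗2)[3][1] = 1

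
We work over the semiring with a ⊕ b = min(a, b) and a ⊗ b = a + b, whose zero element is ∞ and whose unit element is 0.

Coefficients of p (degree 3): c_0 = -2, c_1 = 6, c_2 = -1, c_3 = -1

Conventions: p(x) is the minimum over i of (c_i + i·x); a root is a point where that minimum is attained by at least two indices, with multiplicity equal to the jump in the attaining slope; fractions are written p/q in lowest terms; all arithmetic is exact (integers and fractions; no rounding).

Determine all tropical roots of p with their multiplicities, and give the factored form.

hull edge (i=0, c=-2) to (i=3, c=-1): slope 1/3, span 3
Factored form: p(x) = -1 ⊗ (x ⊕ (-1/3)) ⊗ (x ⊕ (-1/3)) ⊗ (x ⊕ (-1/3))
Answer: roots = -1/3 (mult 3)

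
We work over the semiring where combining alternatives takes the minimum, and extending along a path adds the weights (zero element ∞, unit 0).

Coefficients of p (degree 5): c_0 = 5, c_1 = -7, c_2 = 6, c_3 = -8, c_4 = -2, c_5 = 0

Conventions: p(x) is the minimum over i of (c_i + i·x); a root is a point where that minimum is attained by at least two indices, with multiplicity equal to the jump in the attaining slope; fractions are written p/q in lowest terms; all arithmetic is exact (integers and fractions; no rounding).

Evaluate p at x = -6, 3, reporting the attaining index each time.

p(-6) = min(5+0·(-6)=5, -7+1·(-6)=-13, 6+2·(-6)=-6, -8+3·(-6)=-26, -2+4·(-6)=-26, 0+5·(-6)=-30) = -30 (attained by i=5)
p(3) = min(5+0·3=5, -7+1·3=-4, 6+2·3=12, -8+3·3=1, -2+4·3=10, 0+5·3=15) = -4 (attained by i=1)
Answer: p(-6) = -30; p(3) = -4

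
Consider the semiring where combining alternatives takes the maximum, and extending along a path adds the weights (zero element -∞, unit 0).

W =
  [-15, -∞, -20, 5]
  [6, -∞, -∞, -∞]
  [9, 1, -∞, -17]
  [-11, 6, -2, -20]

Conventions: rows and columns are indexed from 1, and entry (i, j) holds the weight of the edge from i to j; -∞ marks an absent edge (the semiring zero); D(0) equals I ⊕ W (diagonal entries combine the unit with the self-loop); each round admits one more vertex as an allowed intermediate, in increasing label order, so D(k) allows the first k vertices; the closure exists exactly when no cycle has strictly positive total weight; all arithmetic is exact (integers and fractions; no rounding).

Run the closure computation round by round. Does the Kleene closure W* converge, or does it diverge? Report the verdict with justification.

D(0):
  [0, -∞, -20, 5]
  [6, 0, -∞, -∞]
  [9, 1, 0, -17]
  [-11, 6, -2, 0]
D(1):
  [0, -∞, -20, 5]
  [6, 0, -14, 11]
  [9, 1, 0, 14]
  [-11, 6, -2, 0]
Detection: at round 2, diagonal entry (4, 4) turns strictly positive.
Key observation: the cycle 4->2->1->4 has total weight 6 + 6 + 5, which is strictly positive.
Answer: DIVERGES — positive cycle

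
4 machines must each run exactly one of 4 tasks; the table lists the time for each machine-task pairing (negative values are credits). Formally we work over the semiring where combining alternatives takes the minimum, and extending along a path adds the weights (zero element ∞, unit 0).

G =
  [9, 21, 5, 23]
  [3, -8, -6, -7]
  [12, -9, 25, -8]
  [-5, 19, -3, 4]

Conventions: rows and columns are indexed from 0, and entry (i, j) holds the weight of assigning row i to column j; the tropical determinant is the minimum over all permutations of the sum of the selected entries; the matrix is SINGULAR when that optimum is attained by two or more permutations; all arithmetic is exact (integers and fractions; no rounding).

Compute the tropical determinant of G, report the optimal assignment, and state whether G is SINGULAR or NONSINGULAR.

σ = (0, 1, 2, 3): 9 + (-8) + 25 + 4 = 30
σ = (0, 1, 3, 2): 9 + (-8) + (-8) + (-3) = -10
σ = (0, 2, 1, 3): 9 + (-6) + (-9) + 4 = -2
σ = (0, 2, 3, 1): 9 + (-6) + (-8) + 19 = 14
σ = (0, 3, 1, 2): 9 + (-7) + (-9) + (-3) = -10
σ = (0, 3, 2, 1): 9 + (-7) + 25 + 19 = 46
σ = (1, 0, 2, 3): 21 + 3 + 25 + 4 = 53
σ = (1, 0, 3, 2): 21 + 3 + (-8) + (-3) = 13
σ = (1, 2, 0, 3): 21 + (-6) + 12 + 4 = 31
σ = (1, 2, 3, 0): 21 + (-6) + (-8) + (-5) = 2
σ = (1, 3, 0, 2): 21 + (-7) + 12 + (-3) = 23
σ = (1, 3, 2, 0): 21 + (-7) + 25 + (-5) = 34
σ = (2, 0, 1, 3): 5 + 3 + (-9) + 4 = 3
σ = (2, 0, 3, 1): 5 + 3 + (-8) + 19 = 19
σ = (2, 1, 0, 3): 5 + (-8) + 12 + 4 = 13
σ = (2, 1, 3, 0): 5 + (-8) + (-8) + (-5) = -16
σ = (2, 3, 0, 1): 5 + (-7) + 12 + 19 = 29
σ = (2, 3, 1, 0): 5 + (-7) + (-9) + (-5) = -16
σ = (3, 0, 1, 2): 23 + 3 + (-9) + (-3) = 14
σ = (3, 0, 2, 1): 23 + 3 + 25 + 19 = 70
σ = (3, 1, 0, 2): 23 + (-8) + 12 + (-3) = 24
σ = (3, 1, 2, 0): 23 + (-8) + 25 + (-5) = 35
σ = (3, 2, 0, 1): 23 + (-6) + 12 + 19 = 48
σ = (3, 2, 1, 0): 23 + (-6) + (-9) + (-5) = 3
Optimal value attained by: σ = (2, 1, 3, 0).
Answer: det⊕(G) = -16; verdict: SINGULAR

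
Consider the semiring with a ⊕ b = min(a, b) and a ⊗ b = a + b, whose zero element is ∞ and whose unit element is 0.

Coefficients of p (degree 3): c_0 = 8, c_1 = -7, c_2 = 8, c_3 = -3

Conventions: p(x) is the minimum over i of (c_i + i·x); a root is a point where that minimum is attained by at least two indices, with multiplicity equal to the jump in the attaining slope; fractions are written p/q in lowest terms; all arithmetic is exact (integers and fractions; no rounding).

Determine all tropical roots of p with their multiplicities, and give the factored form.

hull edge (i=0, c=8) to (i=1, c=-7): slope -15, span 1
hull edge (i=1, c=-7) to (i=3, c=-3): slope 2, span 2
Factored form: p(x) = -3 ⊗ (x ⊕ (-2)) ⊗ (x ⊕ (-2)) ⊗ (x ⊕ 15)
Answer: roots = -2 (mult 2), 15 (mult 1)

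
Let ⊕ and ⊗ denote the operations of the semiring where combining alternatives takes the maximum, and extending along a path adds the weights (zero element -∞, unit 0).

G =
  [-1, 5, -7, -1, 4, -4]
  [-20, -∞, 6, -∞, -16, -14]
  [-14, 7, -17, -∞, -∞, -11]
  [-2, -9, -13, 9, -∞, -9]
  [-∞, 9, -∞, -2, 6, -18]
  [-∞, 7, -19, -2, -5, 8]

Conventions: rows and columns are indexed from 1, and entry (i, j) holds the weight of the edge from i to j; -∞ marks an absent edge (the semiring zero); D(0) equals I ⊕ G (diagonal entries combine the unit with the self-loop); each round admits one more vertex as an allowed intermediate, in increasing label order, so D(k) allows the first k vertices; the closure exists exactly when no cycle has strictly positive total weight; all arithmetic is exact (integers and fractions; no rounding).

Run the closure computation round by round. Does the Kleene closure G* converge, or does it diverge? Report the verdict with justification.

Detection: at round 0, diagonal entry (4, 4) turns strictly positive.
Key observation: the cycle 4->4 has total weight 9, which is strictly positive.
Answer: DIVERGES — positive cycle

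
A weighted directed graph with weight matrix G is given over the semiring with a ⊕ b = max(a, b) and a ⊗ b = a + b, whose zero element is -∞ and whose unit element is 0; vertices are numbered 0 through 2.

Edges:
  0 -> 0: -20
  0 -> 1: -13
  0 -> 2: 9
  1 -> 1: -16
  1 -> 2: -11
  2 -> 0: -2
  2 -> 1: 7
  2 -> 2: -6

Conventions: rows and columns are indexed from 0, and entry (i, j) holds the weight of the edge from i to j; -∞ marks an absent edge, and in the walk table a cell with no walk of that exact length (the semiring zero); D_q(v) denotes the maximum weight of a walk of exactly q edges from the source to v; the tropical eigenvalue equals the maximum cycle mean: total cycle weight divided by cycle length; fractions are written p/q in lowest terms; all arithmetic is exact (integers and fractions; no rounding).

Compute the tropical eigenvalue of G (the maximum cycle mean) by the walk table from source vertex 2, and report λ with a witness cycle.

q=0: [-∞, -∞, 0]
q=1: [-2, 7, -6]
q=2: [-8, 1, 7]
q=3: [5, 14, 1]
Optimal cycle mean attained by: cycle 0->2->0, total 9 + (-2), length 2.
Answer: λ = 7/2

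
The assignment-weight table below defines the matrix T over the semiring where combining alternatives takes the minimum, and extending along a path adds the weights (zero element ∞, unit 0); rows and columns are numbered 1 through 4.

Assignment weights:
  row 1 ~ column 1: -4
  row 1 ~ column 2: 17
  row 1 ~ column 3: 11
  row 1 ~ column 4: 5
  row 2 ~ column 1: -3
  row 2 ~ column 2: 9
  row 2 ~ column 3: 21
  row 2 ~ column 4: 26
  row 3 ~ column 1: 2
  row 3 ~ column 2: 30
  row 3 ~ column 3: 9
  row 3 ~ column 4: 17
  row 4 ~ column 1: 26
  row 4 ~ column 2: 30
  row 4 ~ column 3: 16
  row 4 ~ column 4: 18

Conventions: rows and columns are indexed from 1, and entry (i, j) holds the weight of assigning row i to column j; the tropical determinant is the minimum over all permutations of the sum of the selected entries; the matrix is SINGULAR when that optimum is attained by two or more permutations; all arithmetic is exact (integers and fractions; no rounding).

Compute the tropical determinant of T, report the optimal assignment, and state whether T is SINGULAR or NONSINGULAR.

σ = (1, 2, 3, 4): (-4) + 9 + 9 + 18 = 32
σ = (1, 2, 4, 3): (-4) + 9 + 17 + 16 = 38
σ = (1, 3, 2, 4): (-4) + 21 + 30 + 18 = 65
σ = (1, 3, 4, 2): (-4) + 21 + 17 + 30 = 64
σ = (1, 4, 2, 3): (-4) + 26 + 30 + 16 = 68
σ = (1, 4, 3, 2): (-4) + 26 + 9 + 30 = 61
σ = (2, 1, 3, 4): 17 + (-3) + 9 + 18 = 41
σ = (2, 1, 4, 3): 17 + (-3) + 17 + 16 = 47
σ = (2, 3, 1, 4): 17 + 21 + 2 + 18 = 58
σ = (2, 3, 4, 1): 17 + 21 + 17 + 26 = 81
σ = (2, 4, 1, 3): 17 + 26 + 2 + 16 = 61
σ = (2, 4, 3, 1): 17 + 26 + 9 + 26 = 78
σ = (3, 1, 2, 4): 11 + (-3) + 30 + 18 = 56
σ = (3, 1, 4, 2): 11 + (-3) + 17 + 30 = 55
σ = (3, 2, 1, 4): 11 + 9 + 2 + 18 = 40
σ = (3, 2, 4, 1): 11 + 9 + 17 + 26 = 63
σ = (3, 4, 1, 2): 11 + 26 + 2 + 30 = 69
σ = (3, 4, 2, 1): 11 + 26 + 30 + 26 = 93
σ = (4, 1, 2, 3): 5 + (-3) + 30 + 16 = 48
σ = (4, 1, 3, 2): 5 + (-3) + 9 + 30 = 41
σ = (4, 2, 1, 3): 5 + 9 + 2 + 16 = 32
σ = (4, 2, 3, 1): 5 + 9 + 9 + 26 = 49
σ = (4, 3, 1, 2): 5 + 21 + 2 + 30 = 58
σ = (4, 3, 2, 1): 5 + 21 + 30 + 26 = 82
Optimal value attained by: σ = (1, 2, 3, 4).
Answer: det⊕(T) = 32; verdict: SINGULAR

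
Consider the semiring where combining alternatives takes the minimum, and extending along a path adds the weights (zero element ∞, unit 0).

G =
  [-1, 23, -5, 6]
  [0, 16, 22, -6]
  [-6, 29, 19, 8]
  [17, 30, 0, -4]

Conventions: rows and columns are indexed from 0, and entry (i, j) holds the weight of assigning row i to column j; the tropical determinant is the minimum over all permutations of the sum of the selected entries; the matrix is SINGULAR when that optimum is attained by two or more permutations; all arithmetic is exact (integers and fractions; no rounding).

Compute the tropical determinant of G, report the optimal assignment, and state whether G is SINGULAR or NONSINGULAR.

σ = (0, 1, 2, 3): (-1) + 16 + 19 + (-4) = 30
σ = (0, 1, 3, 2): (-1) + 16 + 8 + 0 = 23
σ = (0, 2, 1, 3): (-1) + 22 + 29 + (-4) = 46
σ = (0, 2, 3, 1): (-1) + 22 + 8 + 30 = 59
σ = (0, 3, 1, 2): (-1) + (-6) + 29 + 0 = 22
σ = (0, 3, 2, 1): (-1) + (-6) + 19 + 30 = 42
σ = (1, 0, 2, 3): 23 + 0 + 19 + (-4) = 38
σ = (1, 0, 3, 2): 23 + 0 + 8 + 0 = 31
σ = (1, 2, 0, 3): 23 + 22 + (-6) + (-4) = 35
σ = (1, 2, 3, 0): 23 + 22 + 8 + 17 = 70
σ = (1, 3, 0, 2): 23 + (-6) + (-6) + 0 = 11
σ = (1, 3, 2, 0): 23 + (-6) + 19 + 17 = 53
σ = (2, 0, 1, 3): (-5) + 0 + 29 + (-4) = 20
σ = (2, 0, 3, 1): (-5) + 0 + 8 + 30 = 33
σ = (2, 1, 0, 3): (-5) + 16 + (-6) + (-4) = 1
σ = (2, 1, 3, 0): (-5) + 16 + 8 + 17 = 36
σ = (2, 3, 0, 1): (-5) + (-6) + (-6) + 30 = 13
σ = (2, 3, 1, 0): (-5) + (-6) + 29 + 17 = 35
σ = (3, 0, 1, 2): 6 + 0 + 29 + 0 = 35
σ = (3, 0, 2, 1): 6 + 0 + 19 + 30 = 55
σ = (3, 1, 0, 2): 6 + 16 + (-6) + 0 = 16
σ = (3, 1, 2, 0): 6 + 16 + 19 + 17 = 58
σ = (3, 2, 0, 1): 6 + 22 + (-6) + 30 = 52
σ = (3, 2, 1, 0): 6 + 22 + 29 + 17 = 74
Optimal value attained by: σ = (2, 1, 0, 3).
Answer: det⊕(G) = 1; verdict: NONSINGULAR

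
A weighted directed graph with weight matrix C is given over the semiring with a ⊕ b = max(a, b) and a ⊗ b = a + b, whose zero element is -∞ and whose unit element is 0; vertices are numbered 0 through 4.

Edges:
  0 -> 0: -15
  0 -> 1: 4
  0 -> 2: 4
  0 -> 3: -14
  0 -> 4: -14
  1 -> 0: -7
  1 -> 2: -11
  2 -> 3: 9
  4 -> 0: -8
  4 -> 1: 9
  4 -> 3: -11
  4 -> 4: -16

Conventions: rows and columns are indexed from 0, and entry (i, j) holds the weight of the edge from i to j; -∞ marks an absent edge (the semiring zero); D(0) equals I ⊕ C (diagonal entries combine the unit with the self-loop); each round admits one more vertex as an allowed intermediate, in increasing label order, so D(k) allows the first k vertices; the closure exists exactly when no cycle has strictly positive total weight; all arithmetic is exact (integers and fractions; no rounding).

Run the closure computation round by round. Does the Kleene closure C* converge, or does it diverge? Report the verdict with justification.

D(0):
  [0, 4, 4, -14, -14]
  [-7, 0, -11, -∞, -∞]
  [-∞, -∞, 0, 9, -∞]
  [-∞, -∞, -∞, 0, -∞]
  [-8, 9, -∞, -11, 0]
D(1):
  [0, 4, 4, -14, -14]
  [-7, 0, -3, -21, -21]
  [-∞, -∞, 0, 9, -∞]
  [-∞, -∞, -∞, 0, -∞]
  [-8, 9, -4, -11, 0]
D(2):
  [0, 4, 4, -14, -14]
  [-7, 0, -3, -21, -21]
  [-∞, -∞, 0, 9, -∞]
  [-∞, -∞, -∞, 0, -∞]
  [2, 9, 6, -11, 0]
D(3):
  [0, 4, 4, 13, -14]
  [-7, 0, -3, 6, -21]
  [-∞, -∞, 0, 9, -∞]
  [-∞, -∞, -∞, 0, -∞]
  [2, 9, 6, 15, 0]
D(4):
  [0, 4, 4, 13, -14]
  [-7, 0, -3, 6, -21]
  [-∞, -∞, 0, 9, -∞]
  [-∞, -∞, -∞, 0, -∞]
  [2, 9, 6, 15, 0]
D(5):
  [0, 4, 4, 13, -14]
  [-7, 0, -3, 6, -21]
  [-∞, -∞, 0, 9, -∞]
  [-∞, -∞, -∞, 0, -∞]
  [2, 9, 6, 15, 0]
Key observation: every diagonal entry stays at the unit through all rounds, so no improving cycle exists.
Answer: CONVERGES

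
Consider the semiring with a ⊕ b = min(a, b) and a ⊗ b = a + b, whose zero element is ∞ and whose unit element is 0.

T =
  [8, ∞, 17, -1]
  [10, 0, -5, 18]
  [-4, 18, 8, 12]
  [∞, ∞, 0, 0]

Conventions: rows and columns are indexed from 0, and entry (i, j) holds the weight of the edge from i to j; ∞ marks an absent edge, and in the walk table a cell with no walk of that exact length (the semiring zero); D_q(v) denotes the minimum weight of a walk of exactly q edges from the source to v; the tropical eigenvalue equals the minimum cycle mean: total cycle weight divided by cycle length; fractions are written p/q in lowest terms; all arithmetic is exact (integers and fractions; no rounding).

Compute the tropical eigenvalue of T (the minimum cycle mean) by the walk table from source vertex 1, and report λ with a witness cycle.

q=0: [∞, 0, ∞, ∞]
q=1: [10, 0, -5, 18]
q=2: [-9, 0, -5, 7]
q=3: [-9, 0, -5, -10]
q=4: [-9, 0, -10, -10]
Optimal cycle mean attained by: cycle 0->3->2->0, total (-1) + 0 + (-4), length 3.
Answer: λ = -5/3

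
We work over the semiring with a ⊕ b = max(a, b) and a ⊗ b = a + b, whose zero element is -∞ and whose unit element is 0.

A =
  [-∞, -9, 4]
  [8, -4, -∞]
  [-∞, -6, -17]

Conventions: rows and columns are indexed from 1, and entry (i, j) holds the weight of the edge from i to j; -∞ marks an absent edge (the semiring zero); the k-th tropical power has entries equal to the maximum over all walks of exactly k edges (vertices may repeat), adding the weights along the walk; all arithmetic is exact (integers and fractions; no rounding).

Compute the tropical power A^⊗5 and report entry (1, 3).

A^⊗2:
  [-1, -2, -13]
  [4, -1, 12]
  [2, -10, -34]
A^⊗3:
  [6, -6, 3]
  [7, 6, 8]
  [-2, -7, 6]
A^⊗4:
  [2, -3, 10]
  [14, 2, 11]
  [1, 0, 2]
A^⊗5:
  [5, 4, 6]
  [10, 5, 18]
  [8, -4, 5]
Key observation: the optimum is the walk 1->3->2->2->1->3, with weight 4 + (-6) + (-4) + 8 + 4 = 6.
Optimal value attained by: walk 1->3->2->2->1->3.
Answer: (A^⊗5)[1][3] = 6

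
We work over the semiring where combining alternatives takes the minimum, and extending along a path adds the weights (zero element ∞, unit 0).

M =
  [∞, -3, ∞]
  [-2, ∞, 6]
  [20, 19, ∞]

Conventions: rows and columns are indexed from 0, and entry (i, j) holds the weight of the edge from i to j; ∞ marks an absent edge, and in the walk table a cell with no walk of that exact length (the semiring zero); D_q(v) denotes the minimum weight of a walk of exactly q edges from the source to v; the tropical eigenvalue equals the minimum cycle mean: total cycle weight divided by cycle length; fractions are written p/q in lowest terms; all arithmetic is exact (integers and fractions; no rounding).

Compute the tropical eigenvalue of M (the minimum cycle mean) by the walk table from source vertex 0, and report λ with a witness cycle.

q=0: [0, ∞, ∞]
q=1: [∞, -3, ∞]
q=2: [-5, ∞, 3]
q=3: [23, -8, ∞]
Optimal cycle mean attained by: cycle 0->1->0, total (-3) + (-2), length 2.
Answer: λ = -5/2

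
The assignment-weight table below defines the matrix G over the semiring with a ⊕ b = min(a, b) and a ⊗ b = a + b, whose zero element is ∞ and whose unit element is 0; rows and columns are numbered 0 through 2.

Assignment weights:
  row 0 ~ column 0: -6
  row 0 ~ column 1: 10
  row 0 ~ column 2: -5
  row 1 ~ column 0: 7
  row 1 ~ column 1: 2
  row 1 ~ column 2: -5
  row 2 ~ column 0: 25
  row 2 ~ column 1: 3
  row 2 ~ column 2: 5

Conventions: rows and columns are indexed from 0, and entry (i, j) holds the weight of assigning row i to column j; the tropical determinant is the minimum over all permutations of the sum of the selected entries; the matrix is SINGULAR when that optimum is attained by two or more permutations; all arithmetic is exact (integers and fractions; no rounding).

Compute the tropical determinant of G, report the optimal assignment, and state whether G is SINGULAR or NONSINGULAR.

σ = (0, 1, 2): (-6) + 2 + 5 = 1
σ = (0, 2, 1): (-6) + (-5) + 3 = -8
σ = (1, 0, 2): 10 + 7 + 5 = 22
σ = (1, 2, 0): 10 + (-5) + 25 = 30
σ = (2, 0, 1): (-5) + 7 + 3 = 5
σ = (2, 1, 0): (-5) + 2 + 25 = 22
Optimal value attained by: σ = (0, 2, 1).
Answer: det⊕(G) = -8; verdict: NONSINGULAR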